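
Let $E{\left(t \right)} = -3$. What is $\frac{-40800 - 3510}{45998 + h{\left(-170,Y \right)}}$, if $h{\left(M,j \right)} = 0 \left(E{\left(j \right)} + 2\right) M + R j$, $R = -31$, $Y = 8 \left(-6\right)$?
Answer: $- \frac{22155}{23743} \approx -0.93312$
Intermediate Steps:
$Y = -48$
$h{\left(M,j \right)} = - 31 j$ ($h{\left(M,j \right)} = 0 \left(-3 + 2\right) M - 31 j = 0 \left(-1\right) M - 31 j = 0 M - 31 j = 0 - 31 j = - 31 j$)
$\frac{-40800 - 3510}{45998 + h{\left(-170,Y \right)}} = \frac{-40800 - 3510}{45998 - -1488} = - \frac{44310}{45998 + 1488} = - \frac{44310}{47486} = \left(-44310\right) \frac{1}{47486} = - \frac{22155}{23743}$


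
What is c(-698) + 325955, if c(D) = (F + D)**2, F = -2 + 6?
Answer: 807591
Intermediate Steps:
F = 4
c(D) = (4 + D)**2
c(-698) + 325955 = (4 - 698)**2 + 325955 = (-694)**2 + 325955 = 481636 + 325955 = 807591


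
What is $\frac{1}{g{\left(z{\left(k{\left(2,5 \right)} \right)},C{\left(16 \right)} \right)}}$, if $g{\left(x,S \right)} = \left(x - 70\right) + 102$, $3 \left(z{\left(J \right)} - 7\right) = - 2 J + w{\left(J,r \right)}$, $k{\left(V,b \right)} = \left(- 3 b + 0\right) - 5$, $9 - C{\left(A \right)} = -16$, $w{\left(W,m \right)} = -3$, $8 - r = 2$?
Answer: $\frac{3}{154} \approx 0.019481$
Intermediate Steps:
$r = 6$ ($r = 8 - 2 = 6$)
$C{\left(A \right)} = 25$ ($C{\left(A \right)} = 9 - -16 = 9 + 16 = 25$)
$k{\left(V,b \right)} = -5 - 3 b$ ($k{\left(V,b \right)} = - 3 b - 5 = -5 - 3 b$)
$z{\left(J \right)} = 6 - \frac{2 J}{3}$ ($z{\left(J \right)} = 7 + \frac{- 2 J - 3}{3} = 7 + \frac{-3 - 2 J}{3} = 7 - \left(1 + \frac{2 J}{3}\right) = 6 - \frac{2 J}{3}$)
$g{\left(x,S \right)} = 32 + x$ ($g{\left(x,S \right)} = \left(-70 + x\right) + 102 = 32 + x$)
$\frac{1}{g{\left(z{\left(k{\left(2,5 \right)} \right)},C{\left(16 \right)} \right)}} = \frac{1}{32 - \left(-6 + \frac{2 \left(-5 - 15\right)}{3}\right)} = \frac{1}{32 + \left(6 - - \frac{40}{3}\right)} = \frac{1}{32 + \left(6 + \frac{40}{3}\right)} = \frac{1}{32 + \frac{58}{3}} = \frac{1}{\frac{154}{3}} = \frac{3}{154}$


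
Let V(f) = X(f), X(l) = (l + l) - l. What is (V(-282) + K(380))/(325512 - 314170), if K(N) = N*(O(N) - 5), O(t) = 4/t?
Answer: -1089/5671 ≈ -0.19203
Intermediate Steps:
X(l) = l (X(l) = 2*l - l = l)
V(f) = f
K(N) = N*(-5 + 4/N) (K(N) = N*(4/N - 5) = N*(-5 + 4/N))
(V(-282) + K(380))/(325512 - 314170) = (-282 + (4 - 5*380))/(325512 - 314170) = (-282 + (4 - 1900))/11342 = (-282 - 1896)*(1/11342) = -2178*1/11342 = -1089/5671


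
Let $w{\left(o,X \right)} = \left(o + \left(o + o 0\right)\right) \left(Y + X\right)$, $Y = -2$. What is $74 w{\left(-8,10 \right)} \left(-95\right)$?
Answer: $899840$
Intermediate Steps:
$w{\left(o,X \right)} = 2 o \left(-2 + X\right)$ ($w{\left(o,X \right)} = \left(o + \left(o + o 0\right)\right) \left(-2 + X\right) = \left(o + \left(o + 0\right)\right) \left(-2 + X\right) = \left(o + o\right) \left(-2 + X\right) = 2 o \left(-2 + X\right)$)
$74 w{\left(-8,10 \right)} \left(-95\right) = 74 \cdot 2 \left(-8\right) \left(-2 + 10\right) \left(-95\right) = 74 \cdot 2 \left(-8\right) 8 \left(-95\right) = 74 \left(-128\right) \left(-95\right) = \left(-9472\right) \left(-95\right) = 899840$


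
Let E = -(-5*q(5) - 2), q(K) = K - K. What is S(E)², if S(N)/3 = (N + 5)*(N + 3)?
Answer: 11025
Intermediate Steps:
q(K) = 0
E = 2 (E = -(-5*0 - 2) = -(0 - 2) = -1*(-2) = 2)
S(N) = 3*(3 + N)*(5 + N) (S(N) = 3*((N + 5)*(N + 3)) = 3*((5 + N)*(3 + N)) = 3*((3 + N)*(5 + N)) = 3*(3 + N)*(5 + N))
S(E)² = (45 + 3*2² + 24*2)² = (45 + 3*4 + 48)² = (45 + 12 + 48)² = 105² = 11025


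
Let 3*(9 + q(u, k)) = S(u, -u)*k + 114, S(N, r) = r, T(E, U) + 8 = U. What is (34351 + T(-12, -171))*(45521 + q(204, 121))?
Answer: 1275367384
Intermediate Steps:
T(E, U) = -8 + U
q(u, k) = 29 - k*u/3 (q(u, k) = -9 + ((-u)*k + 114)/3 = -9 + (-k*u + 114)/3 = -9 + (114 - k*u)/3 = -9 + (38 - k*u/3) = 29 - k*u/3)
(34351 + T(-12, -171))*(45521 + q(204, 121)) = (34351 + (-8 - 171))*(45521 + (29 - ⅓*121*204)) = (34351 - 179)*(45521 + (29 - 8228)) = 34172*(45521 - 8199) = 34172*37322 = 1275367384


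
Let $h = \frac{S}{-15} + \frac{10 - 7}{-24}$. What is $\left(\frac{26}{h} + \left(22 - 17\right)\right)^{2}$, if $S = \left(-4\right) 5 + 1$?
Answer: $\frac{14478025}{18769} \approx 771.38$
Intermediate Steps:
$S = -19$ ($S = -20 + 1 = -19$)
$h = \frac{137}{120}$ ($h = - \frac{19}{-15} + \frac{10 - 7}{-24} = \left(-19\right) \left(- \frac{1}{15}\right) + \left(10 - 7\right) \left(- \frac{1}{24}\right) = \frac{19}{15} + 3 \left(- \frac{1}{24}\right) = \frac{19}{15} - \frac{1}{8} = \frac{137}{120} \approx 1.1417$)
$\left(\frac{26}{h} + \left(22 - 17\right)\right)^{2} = \left(\frac{26}{\frac{137}{120}} + \left(22 - 17\right)\right)^{2} = \left(26 \cdot \frac{120}{137} + \left(22 - 17\right)\right)^{2} = \left(\frac{3120}{137} + 5\right)^{2} = \left(\frac{3805}{137}\right)^{2} = \frac{14478025}{18769}$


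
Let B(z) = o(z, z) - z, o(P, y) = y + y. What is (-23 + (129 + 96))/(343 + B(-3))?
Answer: 101/170 ≈ 0.59412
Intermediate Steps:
o(P, y) = 2*y
B(z) = z (B(z) = 2*z - z = z)
(-23 + (129 + 96))/(343 + B(-3)) = (-23 + (129 + 96))/(343 - 3) = (-23 + 225)/340 = 202*(1/340) = 101/170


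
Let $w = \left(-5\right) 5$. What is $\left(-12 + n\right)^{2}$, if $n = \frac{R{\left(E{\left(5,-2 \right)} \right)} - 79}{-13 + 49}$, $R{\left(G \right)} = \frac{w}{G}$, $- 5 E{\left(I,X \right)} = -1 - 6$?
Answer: $\frac{380689}{1764} \approx 215.81$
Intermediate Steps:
$w = -25$
$E{\left(I,X \right)} = \frac{7}{5}$ ($E{\left(I,X \right)} = - \frac{-1 - 6}{5} = \left(- \frac{1}{5}\right) \left(-7\right) = \frac{7}{5}$)
$R{\left(G \right)} = - \frac{25}{G}$
$n = - \frac{113}{42}$ ($n = \frac{- \frac{25}{\frac{7}{5}} - 79}{-13 + 49} = \frac{\left(-25\right) \frac{5}{7} - 79}{36} = \left(- \frac{125}{7} - 79\right) \frac{1}{36} = \left(- \frac{678}{7}\right) \frac{1}{36} = - \frac{113}{42} \approx -2.6905$)
$\left(-12 + n\right)^{2} = \left(-12 - \frac{113}{42}\right)^{2} = \left(- \frac{617}{42}\right)^{2} = \frac{380689}{1764}$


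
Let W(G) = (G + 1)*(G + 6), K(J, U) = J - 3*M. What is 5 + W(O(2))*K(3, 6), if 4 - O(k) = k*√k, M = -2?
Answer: 527 - 270*√2 ≈ 145.16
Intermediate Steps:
O(k) = 4 - k^(3/2) (O(k) = 4 - k*√k = 4 - k^(3/2))
K(J, U) = 6 + J (K(J, U) = J - 3*(-2) = J + 6 = 6 + J)
W(G) = (1 + G)*(6 + G)
5 + W(O(2))*K(3, 6) = 5 + (6 + (4 - 2^(3/2))² + 7*(4 - 2^(3/2)))*(6 + 3) = 5 + (6 + (4 - 2*√2)² + 7*(4 - 2*√2))*9 = 5 + (6 + (4 - 2*√2)² + (28 - 14*√2))*9 = 5 + (34 + (4 - 2*√2)² - 14*√2)*9 = 5 + (306 - 126*√2 + 9*(4 - 2*√2)²) = 311 - 126*√2 + 9*(4 - 2*√2)²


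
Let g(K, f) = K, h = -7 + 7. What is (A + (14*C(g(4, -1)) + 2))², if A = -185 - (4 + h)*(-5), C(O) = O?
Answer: 11449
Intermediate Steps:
h = 0
A = -165 (A = -185 - (4 + 0)*(-5) = -185 - 4*(-5) = -185 - 1*(-20) = -185 + 20 = -165)
(A + (14*C(g(4, -1)) + 2))² = (-165 + (14*4 + 2))² = (-165 + (56 + 2))² = (-165 + 58)² = (-107)² = 11449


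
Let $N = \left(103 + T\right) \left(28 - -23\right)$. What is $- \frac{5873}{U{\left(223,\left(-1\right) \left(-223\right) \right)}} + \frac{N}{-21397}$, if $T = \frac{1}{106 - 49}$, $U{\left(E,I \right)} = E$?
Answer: $- \frac{2409887791}{90659089} \approx -26.582$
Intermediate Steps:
$T = \frac{1}{57}$ ($T = \frac{1}{106 - 49} = \frac{1}{57} \approx 0.017544$)
$N = \frac{99824}{19}$ ($N = \left(103 + \frac{1}{57}\right) \left(28 - -23\right) = \frac{5872 \left(28 + 23\right)}{57} = \frac{5872}{57} \cdot 51 = \frac{99824}{19} \approx 5253.9$)
$- \frac{5873}{U{\left(223,\left(-1\right) \left(-223\right) \right)}} + \frac{N}{-21397} = - \frac{5873}{223} + \frac{99824}{19 \left(-21397\right)} = \left(-5873\right) \frac{1}{223} + \frac{99824}{19} \left(- \frac{1}{21397}\right) = - \frac{5873}{223} - \frac{99824}{406543} = - \frac{2409887791}{90659089}$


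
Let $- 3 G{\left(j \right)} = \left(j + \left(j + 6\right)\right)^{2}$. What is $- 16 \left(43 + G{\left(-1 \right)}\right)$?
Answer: $- \frac{1808}{3} \approx -602.67$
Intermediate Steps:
$G{\left(j \right)} = - \frac{\left(6 + 2 j\right)^{2}}{3}$ ($G{\left(j \right)} = - \frac{\left(j + \left(j + 6\right)\right)^{2}}{3} = - \frac{\left(j + \left(6 + j\right)\right)^{2}}{3} = - \frac{\left(6 + 2 j\right)^{2}}{3}$)
$- 16 \left(43 + G{\left(-1 \right)}\right) = - 16 \left(43 - \frac{4 \left(3 - 1\right)^{2}}{3}\right) = - 16 \left(43 - \frac{4 \cdot 2^{2}}{3}\right) = - 16 \left(43 - \frac{16}{3}\right) = \left(-16\right) \frac{113}{3} = - \frac{1808}{3}$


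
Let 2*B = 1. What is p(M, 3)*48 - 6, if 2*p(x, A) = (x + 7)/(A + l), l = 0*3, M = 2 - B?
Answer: 62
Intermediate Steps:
B = ½ (B = (½)*1 = ½ ≈ 0.50000)
M = 3/2 (M = 2 - 1*½ = 2 - ½ = 3/2 ≈ 1.5000)
l = 0
p(x, A) = (7 + x)/(2*A) (p(x, A) = ((x + 7)/(A + 0))/2 = ((7 + x)/A)/2 = (7 + x)/(2*A))
p(M, 3)*48 - 6 = ((½)*(7 + 3/2)/3)*48 - 6 = ((½)*(⅓)*(17/2))*48 - 6 = (17/12)*48 - 6 = 68 - 6 = 62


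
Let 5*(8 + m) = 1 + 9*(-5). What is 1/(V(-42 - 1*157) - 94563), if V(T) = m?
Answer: -5/472899 ≈ -1.0573e-5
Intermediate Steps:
m = -84/5 (m = -8 + (1 + 9*(-5))/5 = -8 + (1 - 45)/5 = -8 + (⅕)*(-44) = -8 - 44/5 = -84/5 ≈ -16.800)
V(T) = -84/5
1/(V(-42 - 1*157) - 94563) = 1/(-84/5 - 94563) = 1/(-472899/5) = -5/472899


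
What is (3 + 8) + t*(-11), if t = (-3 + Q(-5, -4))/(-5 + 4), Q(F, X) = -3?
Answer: -55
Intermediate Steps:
t = 6 (t = (-3 - 3)/(-5 + 4) = -6/(-1) = -6*(-1) = 6)
(3 + 8) + t*(-11) = (3 + 8) + 6*(-11) = 11 - 66 = -55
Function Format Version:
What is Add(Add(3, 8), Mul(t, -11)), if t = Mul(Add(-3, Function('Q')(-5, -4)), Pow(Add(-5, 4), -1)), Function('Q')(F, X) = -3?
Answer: -55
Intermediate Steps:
t = 6 (t = Mul(Add(-3, -3), Pow(Add(-5, 4), -1)) = Mul(-6, Pow(-1, -1)) = Mul(-6, -1) = 6)
Add(Add(3, 8), Mul(t, -11)) = Add(Add(3, 8), Mul(6, -11)) = Add(11, -66) = -55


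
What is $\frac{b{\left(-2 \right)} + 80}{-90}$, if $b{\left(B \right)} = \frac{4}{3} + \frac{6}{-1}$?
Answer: $- \frac{113}{135} \approx -0.83704$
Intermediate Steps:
$b{\left(B \right)} = - \frac{14}{3}$ ($b{\left(B \right)} = 4 \cdot \frac{1}{3} + 6 \left(-1\right) = \frac{4}{3} - 6 = - \frac{14}{3}$)
$\frac{b{\left(-2 \right)} + 80}{-90} = \frac{- \frac{14}{3} + 80}{-90} = \frac{226}{3} \left(- \frac{1}{90}\right) = - \frac{113}{135}$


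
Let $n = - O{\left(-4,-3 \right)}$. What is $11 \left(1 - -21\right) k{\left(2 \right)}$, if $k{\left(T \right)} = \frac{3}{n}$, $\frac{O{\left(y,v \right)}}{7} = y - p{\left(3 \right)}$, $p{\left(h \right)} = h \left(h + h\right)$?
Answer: $\frac{33}{7} \approx 4.7143$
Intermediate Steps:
$p{\left(h \right)} = 2 h^{2}$ ($p{\left(h \right)} = h 2 h = 2 h^{2}$)
$O{\left(y,v \right)} = -126 + 7 y$ ($O{\left(y,v \right)} = 7 \left(y - 2 \cdot 3^{2}\right) = 7 \left(y - 2 \cdot 9\right) = 7 \left(y - 18\right) = 7 \left(-18 + y\right) = -126 + 7 y$)
$n = 154$ ($n = - (-126 + 7 \left(-4\right)) = - (-126 - 28) = \left(-1\right) \left(-154\right) = 154$)
$k{\left(T \right)} = \frac{3}{154}$
$11 \left(1 - -21\right) k{\left(2 \right)} = 11 \left(1 - -21\right) \frac{3}{154} = 11 \left(1 + 21\right) \frac{3}{154} = 11 \cdot 22 \cdot \frac{3}{154} = 242 \cdot \frac{3}{154} = \frac{33}{7}$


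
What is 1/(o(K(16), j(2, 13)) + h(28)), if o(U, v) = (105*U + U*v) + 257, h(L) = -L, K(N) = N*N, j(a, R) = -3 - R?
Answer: 1/23013 ≈ 4.3454e-5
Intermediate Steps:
K(N) = N²
o(U, v) = 257 + 105*U + U*v
1/(o(K(16), j(2, 13)) + h(28)) = 1/((257 + 105*16² + 16²*(-3 - 1*13)) - 1*28) = 1/((257 + 105*256 + 256*(-3 - 13)) - 28) = 1/((257 + 26880 + 256*(-16)) - 28) = 1/((257 + 26880 - 4096) - 28) = 1/(23041 - 28) = 1/23013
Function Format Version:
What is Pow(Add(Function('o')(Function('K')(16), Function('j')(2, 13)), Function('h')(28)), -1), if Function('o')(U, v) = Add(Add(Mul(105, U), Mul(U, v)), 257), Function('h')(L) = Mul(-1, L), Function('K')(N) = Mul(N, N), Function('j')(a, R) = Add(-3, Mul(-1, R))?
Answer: Rational(1, 23013) ≈ 4.3454e-5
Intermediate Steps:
Function('K')(N) = Pow(N, 2)
Function('o')(U, v) = Add(257, Mul(105, U), Mul(U, v))
Pow(Add(Function('o')(Function('K')(16), Function('j')(2, 13)), Function('h')(28)), -1) = Pow(Add(Add(257, Mul(105, Pow(16, 2)), Mul(Pow(16, 2), Add(-3, Mul(-1, 13)))), Mul(-1, 28)), -1) = Pow(Add(Add(257, Mul(105, 256), Mul(256, Add(-3, -13))), -28), -1) = Pow(Add(Add(257, 26880, Mul(256, -16)), -28), -1) = Pow(Add(Add(257, 26880, -4096), -28), -1) = Pow(Add(23041, -28), -1) = Pow(23013, -1) = Rational(1, 23013)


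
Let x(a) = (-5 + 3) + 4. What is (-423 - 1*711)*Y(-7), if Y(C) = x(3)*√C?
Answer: -2268*I*√7 ≈ -6000.6*I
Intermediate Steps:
x(a) = 2 (x(a) = -2 + 4 = 2)
Y(C) = 2*√C
(-423 - 1*711)*Y(-7) = (-423 - 1*711)*(2*√(-7)) = (-423 - 711)*(2*(I*√7)) = -2268*I*√7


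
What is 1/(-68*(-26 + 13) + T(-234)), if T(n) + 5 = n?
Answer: 1/645 ≈ 0.0015504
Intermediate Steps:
T(n) = -5 + n
1/(-68*(-26 + 13) + T(-234)) = 1/(-68*(-26 + 13) + (-5 - 234)) = 1/(-68*(-13) - 239) = 1/(884 - 239) = 1/645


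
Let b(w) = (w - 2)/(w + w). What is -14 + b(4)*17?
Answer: -39/4 ≈ -9.7500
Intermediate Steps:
b(w) = (-2 + w)/(2*w) (b(w) = (-2 + w)/((2*w)) = (-2 + w)*(1/(2*w)) = (-2 + w)/(2*w))
-14 + b(4)*17 = -14 + ((½)*(-2 + 4)/4)*17 = -14 + ((½)*(¼)*2)*17 = -14 + (¼)*17 = -14 + 17/4 = -39/4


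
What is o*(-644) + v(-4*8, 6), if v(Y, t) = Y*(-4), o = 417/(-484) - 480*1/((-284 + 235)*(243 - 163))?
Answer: 511583/847 ≈ 603.99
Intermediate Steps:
o = -17529/23716 (o = 417*(-1/484) - 480/((-49*80)) = -417/484 - 480/(-3920) = -417/484 - 480*(-1/3920) = -417/484 + 6/49 = -17529/23716 ≈ -0.73912)
v(Y, t) = -4*Y
o*(-644) + v(-4*8, 6) = -17529/23716*(-644) - (-16)*8 = 403167/847 - 4*(-32) = 403167/847 + 128 = 511583/847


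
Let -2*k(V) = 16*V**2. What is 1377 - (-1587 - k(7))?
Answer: 2572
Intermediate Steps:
k(V) = -8*V**2
1377 - (-1587 - k(7)) = 1377 - (-1587 - (-8)*7**2) = 1377 - (-1587 - (-8)*49) = 1377 - (-1587 - 1*(-392)) = 1377 - (-1587 + 392) = 1377 - 1*(-1195) = 1377 + 1195 = 2572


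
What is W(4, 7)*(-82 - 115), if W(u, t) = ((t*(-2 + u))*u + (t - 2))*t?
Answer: -84119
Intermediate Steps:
W(u, t) = t*(-2 + t + t*u*(-2 + u)) (W(u, t) = (t*u*(-2 + u) + (-2 + t))*t = (-2 + t + t*u*(-2 + u))*t = t*(-2 + t + t*u*(-2 + u)))
W(4, 7)*(-82 - 115) = (7*(-2 + 7 + 7*4² - 2*7*4))*(-82 - 115) = (7*(-2 + 7 + 7*16 - 56))*(-197) = (7*(-2 + 7 + 112 - 56))*(-197) = (7*61)*(-197) = 427*(-197) = -84119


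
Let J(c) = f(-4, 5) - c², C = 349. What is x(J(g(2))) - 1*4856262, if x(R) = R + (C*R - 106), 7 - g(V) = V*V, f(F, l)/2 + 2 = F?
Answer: -4863718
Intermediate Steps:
f(F, l) = -4 + 2*F
g(V) = 7 - V² (g(V) = 7 - V*V = 7 - V²)
J(c) = -12 - c² (J(c) = (-4 + 2*(-4)) - c² = (-4 - 8) - c² = -12 - c²)
x(R) = -106 + 350*R (x(R) = R + (349*R - 106) = R + (-106 + 349*R) = -106 + 350*R)
x(J(g(2))) - 1*4856262 = (-106 + 350*(-12 - (7 - 1*2²)²)) - 1*4856262 = (-106 + 350*(-12 - (7 - 1*4)²)) - 4856262 = (-106 + 350*(-12 - (7 - 4)²)) - 4856262 = (-106 + 350*(-12 - 1*3²)) - 4856262 = (-106 + 350*(-12 - 1*9)) - 4856262 = (-106 + 350*(-12 - 9)) - 4856262 = (-106 + 350*(-21)) - 4856262 = (-106 - 7350) - 4856262 = -7456 - 4856262 = -4863718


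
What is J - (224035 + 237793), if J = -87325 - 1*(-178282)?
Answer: -370871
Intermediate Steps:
J = 90957 (J = -87325 + 178282 = 90957)
J - (224035 + 237793) = 90957 - (224035 + 237793) = 90957 - 1*461828 = 90957 - 461828 = -370871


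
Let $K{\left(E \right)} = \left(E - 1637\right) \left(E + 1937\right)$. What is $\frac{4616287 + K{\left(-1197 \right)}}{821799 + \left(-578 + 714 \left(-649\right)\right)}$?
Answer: $\frac{2519127}{357835} \approx 7.0399$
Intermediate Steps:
$K{\left(E \right)} = \left(-1637 + E\right) \left(1937 + E\right)$
$\frac{4616287 + K{\left(-1197 \right)}}{821799 + \left(-578 + 714 \left(-649\right)\right)} = \frac{4616287 + \left(-3170869 + \left(-1197\right)^{2} + 300 \left(-1197\right)\right)}{821799 + \left(-578 + 714 \left(-649\right)\right)} = \frac{4616287 - 2097160}{821799 - 463964} = \frac{2519127}{357835}$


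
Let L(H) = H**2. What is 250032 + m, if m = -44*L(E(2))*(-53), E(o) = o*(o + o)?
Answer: 399280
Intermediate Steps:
E(o) = 2*o**2 (E(o) = o*(2*o) = 2*o**2)
m = 149248 (m = -44*(2*2**2)**2*(-53) = -44*(2*4)**2*(-53) = -44*8**2*(-53) = -44*64*(-53) = -2816*(-53) = 149248)
250032 + m = 250032 + 149248 = 399280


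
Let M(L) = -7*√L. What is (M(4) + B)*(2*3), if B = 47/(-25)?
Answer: -2382/25 ≈ -95.280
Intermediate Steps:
B = -47/25 (B = 47*(-1/25) = -47/25 ≈ -1.8800)
(M(4) + B)*(2*3) = (-7*√4 - 47/25)*(2*3) = (-7*2 - 47/25)*6 = (-14 - 47/25)*6 = -397/25*6 = -2382/25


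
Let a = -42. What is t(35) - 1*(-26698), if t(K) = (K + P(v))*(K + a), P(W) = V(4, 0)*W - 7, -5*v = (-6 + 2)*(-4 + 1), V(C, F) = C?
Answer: 132846/5 ≈ 26569.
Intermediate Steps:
v = -12/5 (v = -(-6 + 2)*(-4 + 1)/5 = -(-4)*(-3)/5 = -⅕*12 = -12/5 ≈ -2.4000)
P(W) = -7 + 4*W (P(W) = 4*W - 7 = -7 + 4*W)
t(K) = (-42 + K)*(-83/5 + K) (t(K) = (K + (-7 + 4*(-12/5)))*(K - 42) = (K + (-7 - 48/5))*(-42 + K) = (K - 83/5)*(-42 + K) = (-83/5 + K)*(-42 + K) = (-42 + K)*(-83/5 + K))
t(35) - 1*(-26698) = (3486/5 + 35² - 293/5*35) - 1*(-26698) = (3486/5 + 1225 - 2051) + 26698 = -644/5 + 26698 = 132846/5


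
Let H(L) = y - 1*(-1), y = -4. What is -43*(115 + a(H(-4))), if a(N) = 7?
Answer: -5246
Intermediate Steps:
H(L) = -3 (H(L) = -4 - 1*(-1) = -4 + 1 = -3)
-43*(115 + a(H(-4))) = -43*(115 + 7) = -43*122 = -5246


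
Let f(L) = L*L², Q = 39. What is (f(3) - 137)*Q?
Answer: -4290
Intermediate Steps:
f(L) = L³
(f(3) - 137)*Q = (3³ - 137)*39 = (27 - 137)*39 = -110*39 = -4290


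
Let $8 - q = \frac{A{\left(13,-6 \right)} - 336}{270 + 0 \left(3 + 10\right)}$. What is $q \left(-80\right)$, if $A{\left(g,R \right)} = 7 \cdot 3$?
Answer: $- \frac{2200}{3} \approx -733.33$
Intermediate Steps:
$A{\left(g,R \right)} = 21$
$q = \frac{55}{6}$ ($q = 8 - \frac{21 - 336}{270 + 0 \left(3 + 10\right)} = 8 - - \frac{315}{270 + 0 \cdot 13} = 8 - - \frac{315}{270 + 0} = 8 - - \frac{315}{270} = 8 - \left(-315\right) \frac{1}{270} = 8 - - \frac{7}{6} = 8 + \frac{7}{6} = \frac{55}{6} \approx 9.1667$)
$q \left(-80\right) = \frac{55}{6} \left(-80\right) = - \frac{2200}{3}$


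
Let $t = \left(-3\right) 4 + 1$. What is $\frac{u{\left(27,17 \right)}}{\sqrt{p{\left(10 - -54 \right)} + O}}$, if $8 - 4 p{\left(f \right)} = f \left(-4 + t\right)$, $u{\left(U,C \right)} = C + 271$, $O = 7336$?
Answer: $\frac{48 \sqrt{842}}{421} \approx 3.3084$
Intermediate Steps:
$u{\left(U,C \right)} = 271 + C$
$t = -11$ ($t = -12 + 1 = -11$)
$p{\left(f \right)} = 2 + \frac{15 f}{4}$ ($p{\left(f \right)} = 2 - \frac{f \left(-4 - 11\right)}{4} = 2 - \frac{f \left(-15\right)}{4} = 2 - \frac{\left(-15\right) f}{4} = 2 + \frac{15 f}{4}$)
$\frac{u{\left(27,17 \right)}}{\sqrt{p{\left(10 - -54 \right)} + O}} = \frac{271 + 17}{\sqrt{\left(2 + \frac{15 \left(10 - -54\right)}{4}\right) + 7336}} = \frac{288}{\sqrt{\left(2 + \frac{15 \left(10 + 54\right)}{4}\right) + 7336}} = \frac{288}{\sqrt{\left(2 + \frac{15}{4} \cdot 64\right) + 7336}} = \frac{288}{\sqrt{\left(2 + 240\right) + 7336}} = \frac{288}{\sqrt{242 + 7336}} = \frac{288}{\sqrt{7578}} = \frac{288}{3 \sqrt{842}} = 288 \frac{\sqrt{842}}{2526} = \frac{48 \sqrt{842}}{421}$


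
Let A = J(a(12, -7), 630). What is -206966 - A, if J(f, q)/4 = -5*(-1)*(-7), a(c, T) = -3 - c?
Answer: -206826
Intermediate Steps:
J(f, q) = -140 (J(f, q) = 4*(-5*(-1)*(-7)) = 4*(5*(-7)) = 4*(-35) = -140)
A = -140
-206966 - A = -206966 - 1*(-140) = -206966 + 140 = -206826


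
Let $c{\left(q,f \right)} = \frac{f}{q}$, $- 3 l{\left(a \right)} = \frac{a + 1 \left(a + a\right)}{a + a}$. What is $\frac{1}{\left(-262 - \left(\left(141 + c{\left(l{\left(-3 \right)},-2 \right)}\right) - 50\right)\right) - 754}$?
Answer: $- \frac{1}{1111} \approx -0.00090009$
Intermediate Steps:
$l{\left(a \right)} = - \frac{1}{2}$ ($l{\left(a \right)} = - \frac{\left(a + 1 \left(a + a\right)\right) \frac{1}{a + a}}{3} = - \frac{\left(a + 1 \cdot 2 a\right) \frac{1}{2 a}}{3} = - \frac{\left(a + 2 a\right) \frac{1}{2 a}}{3} = - \frac{3 a \frac{1}{2 a}}{3} = \left(- \frac{1}{3}\right) \frac{3}{2} = - \frac{1}{2}$)
$\frac{1}{\left(-262 - \left(\left(141 + c{\left(l{\left(-3 \right)},-2 \right)}\right) - 50\right)\right) - 754} = \frac{1}{\left(-262 - \left(\left(141 - \frac{2}{- \frac{1}{2}}\right) - 50\right)\right) - 754} = \frac{1}{\left(-262 - \left(\left(141 - -4\right) - 50\right)\right) - 754} = \frac{1}{\left(-262 - \left(\left(141 + 4\right) - 50\right)\right) - 754} = \frac{1}{\left(-262 - \left(145 - 50\right)\right) - 754} = \frac{1}{\left(-262 - 95\right) - 754} = \frac{1}{-357 - 754} = \frac{1}{-1111} = - \frac{1}{1111}$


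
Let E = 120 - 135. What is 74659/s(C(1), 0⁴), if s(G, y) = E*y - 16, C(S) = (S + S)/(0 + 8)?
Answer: -74659/16 ≈ -4666.2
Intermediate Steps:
E = -15
C(S) = S/4 (C(S) = (2*S)/8 = (2*S)*(⅛) = S/4)
s(G, y) = -16 - 15*y (s(G, y) = -15*y - 16 = -16 - 15*y)
74659/s(C(1), 0⁴) = 74659/(-16 - 15*0⁴) = 74659/(-16 - 15*0) = 74659/(-16 + 0) = 74659/(-16) = 74659*(-1/16) = -74659/16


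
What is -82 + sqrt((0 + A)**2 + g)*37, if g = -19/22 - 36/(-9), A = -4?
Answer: -82 + 37*sqrt(9262)/22 ≈ 79.857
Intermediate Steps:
g = 69/22 (g = -19*1/22 - 36*(-1/9) = -19/22 + 4 = 69/22 ≈ 3.1364)
-82 + sqrt((0 + A)**2 + g)*37 = -82 + sqrt((0 - 4)**2 + 69/22)*37 = -82 + sqrt((-4)**2 + 69/22)*37 = -82 + sqrt(16 + 69/22)*37 = -82 + sqrt(421/22)*37 = -82 + (sqrt(9262)/22)*37 = -82 + 37*sqrt(9262)/22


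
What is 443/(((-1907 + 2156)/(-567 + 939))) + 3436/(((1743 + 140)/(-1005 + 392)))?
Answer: -71383288/156289 ≈ -456.74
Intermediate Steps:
443/(((-1907 + 2156)/(-567 + 939))) + 3436/(((1743 + 140)/(-1005 + 392))) = 443/((249/372)) + 3436/((1883/(-613))) = 443/((249*(1/372))) + 3436/((1883*(-1/613))) = 443/(83/124) + 3436/(-1883/613) = 443*(124/83) + 3436*(-613/1883) = 54932/83 - 2106268/1883 = -71383288/156289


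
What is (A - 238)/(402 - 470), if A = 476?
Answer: -7/2 ≈ -3.5000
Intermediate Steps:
(A - 238)/(402 - 470) = (476 - 238)/(402 - 470) = 238/(-68) = 238*(-1/68) = -7/2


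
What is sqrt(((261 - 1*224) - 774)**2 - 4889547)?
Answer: I*sqrt(4346378) ≈ 2084.8*I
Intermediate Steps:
sqrt(((261 - 1*224) - 774)**2 - 4889547) = sqrt(((261 - 224) - 774)**2 - 4889547) = sqrt((37 - 774)**2 - 4889547) = sqrt((-737)**2 - 4889547) = sqrt(543169 - 4889547) = sqrt(-4346378) = I*sqrt(4346378)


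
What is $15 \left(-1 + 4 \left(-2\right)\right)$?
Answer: $-135$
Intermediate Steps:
$15 \left(-1 + 4 \left(-2\right)\right) = 15 \left(-1 - 8\right) = 15 \left(-9\right) = -135$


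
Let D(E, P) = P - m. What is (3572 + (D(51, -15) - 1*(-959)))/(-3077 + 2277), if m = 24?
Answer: -1123/200 ≈ -5.6150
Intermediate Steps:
D(E, P) = -24 + P (D(E, P) = P - 1*24 = P - 24 = -24 + P)
(3572 + (D(51, -15) - 1*(-959)))/(-3077 + 2277) = (3572 + ((-24 - 15) - 1*(-959)))/(-3077 + 2277) = (3572 + (-39 + 959))/(-800) = (3572 + 920)*(-1/800) = 4492*(-1/800) = -1123/200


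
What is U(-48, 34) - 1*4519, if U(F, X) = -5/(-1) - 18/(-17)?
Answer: -76720/17 ≈ -4512.9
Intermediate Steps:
U(F, X) = 103/17 (U(F, X) = -5*(-1) - 18*(-1/17) = 5 + 18/17 = 103/17)
U(-48, 34) - 1*4519 = 103/17 - 1*4519 = 103/17 - 4519 = -76720/17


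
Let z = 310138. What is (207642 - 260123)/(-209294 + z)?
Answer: -52481/100844 ≈ -0.52042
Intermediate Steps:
(207642 - 260123)/(-209294 + z) = (207642 - 260123)/(-209294 + 310138) = -52481/100844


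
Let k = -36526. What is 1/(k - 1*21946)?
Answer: -1/58472 ≈ -1.7102e-5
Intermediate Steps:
1/(k - 1*21946) = 1/(-36526 - 1*21946) = 1/(-36526 - 21946) = 1/(-58472) = -1/58472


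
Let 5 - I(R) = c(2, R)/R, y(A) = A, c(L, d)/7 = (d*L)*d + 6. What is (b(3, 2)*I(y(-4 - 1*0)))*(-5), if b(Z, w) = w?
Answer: -715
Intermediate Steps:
c(L, d) = 42 + 7*L*d² (c(L, d) = 7*((d*L)*d + 6) = 7*((L*d)*d + 6) = 7*(L*d² + 6) = 7*(6 + L*d²) = 42 + 7*L*d²)
I(R) = 5 - (42 + 14*R²)/R (I(R) = 5 - (42 + 7*2*R²)/R = 5 - (42 + 14*R²)/R)
(b(3, 2)*I(y(-4 - 1*0)))*(-5) = (2*(5 - 42/(-4 - 1*0) - 14*(-4 - 1*0)))*(-5) = (2*(5 - 42/(-4 + 0) - 14*(-4 + 0)))*(-5) = (2*(5 - 42/(-4) - 14*(-4)))*(-5) = (2*(5 - 42*(-¼) + 56))*(-5) = (2*(5 + 21/2 + 56))*(-5) = (2*(143/2))*(-5) = 143*(-5) = -715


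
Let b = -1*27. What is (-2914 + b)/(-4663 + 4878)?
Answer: -2941/215 ≈ -13.679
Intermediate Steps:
b = -27
(-2914 + b)/(-4663 + 4878) = (-2914 - 27)/(-4663 + 4878) = -2941/215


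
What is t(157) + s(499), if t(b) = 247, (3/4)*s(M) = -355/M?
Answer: 368339/1497 ≈ 246.05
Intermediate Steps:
s(M) = -1420/(3*M) (s(M) = 4*(-355/M)/3 = -1420/(3*M))
t(157) + s(499) = 247 - 1420/3/499 = 247 - 1420/3*1/499 = 247 - 1420/1497 = 368339/1497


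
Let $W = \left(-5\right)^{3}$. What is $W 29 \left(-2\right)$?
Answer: $7250$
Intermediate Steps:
$W = -125$
$W 29 \left(-2\right) = \left(-125\right) 29 \left(-2\right) = \left(-3625\right) \left(-2\right) = 7250$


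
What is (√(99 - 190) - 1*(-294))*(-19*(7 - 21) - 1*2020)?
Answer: -515676 - 1754*I*√91 ≈ -5.1568e+5 - 16732.0*I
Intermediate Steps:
(√(99 - 190) - 1*(-294))*(-19*(7 - 21) - 1*2020) = (√(-91) + 294)*(-19*(-14) - 2020) = (I*√91 + 294)*(266 - 2020) = (294 + I*√91)*(-1754) = -515676 - 1754*I*√91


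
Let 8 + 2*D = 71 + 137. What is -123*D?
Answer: -12300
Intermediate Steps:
D = 100 (D = -4 + (71 + 137)/2 = -4 + (½)*208 = -4 + 104 = 100)
-123*D = -123*100 = -12300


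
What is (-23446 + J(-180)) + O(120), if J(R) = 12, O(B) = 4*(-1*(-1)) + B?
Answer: -23310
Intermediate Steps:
O(B) = 4 + B (O(B) = 4*1 + B = 4 + B)
(-23446 + J(-180)) + O(120) = (-23446 + 12) + (4 + 120) = -23434 + 124 = -23310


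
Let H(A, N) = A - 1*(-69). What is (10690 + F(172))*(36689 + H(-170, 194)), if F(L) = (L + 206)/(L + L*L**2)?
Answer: 497572543784166/1272155 ≈ 3.9113e+8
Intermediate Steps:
H(A, N) = 69 + A (H(A, N) = A + 69 = 69 + A)
F(L) = (206 + L)/(L + L**3)
(10690 + F(172))*(36689 + H(-170, 194)) = (10690 + (206 + 172)/(172 + 172**3))*(36689 + (69 - 170)) = (10690 + 378/(172 + 5088448))*(36689 - 101) = (10690 + 378/5088620)*36588 = (10690 + (1/5088620)*378)*36588 = (10690 + 189/2544310)*36588 = (27198674089/2544310)*36588 = 497572543784166/1272155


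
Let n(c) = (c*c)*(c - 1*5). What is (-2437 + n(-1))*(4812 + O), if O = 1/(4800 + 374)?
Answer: -60824077027/5174 ≈ -1.1756e+7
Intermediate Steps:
O = 1/5174 ≈ 0.00019327
n(c) = c²*(-5 + c) (n(c) = c²*(c - 5) = c²*(-5 + c))
(-2437 + n(-1))*(4812 + O) = (-2437 + (-1)²*(-5 - 1))*(4812 + 1/5174) = (-2437 + 1*(-6))*(24897289/5174) = (-2437 - 6)*(24897289/5174) = -2443*24897289/5174 = -60824077027/5174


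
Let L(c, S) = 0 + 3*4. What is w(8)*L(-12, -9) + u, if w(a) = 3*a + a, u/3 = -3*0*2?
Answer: 384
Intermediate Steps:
L(c, S) = 12 (L(c, S) = 0 + 12 = 12)
u = 0 (u = 3*(-3*0*2) = 3*(0*2) = 3*0 = 0)
w(a) = 4*a
w(8)*L(-12, -9) + u = (4*8)*12 + 0 = 32*12 + 0 = 384 + 0 = 384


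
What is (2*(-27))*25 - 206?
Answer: -1556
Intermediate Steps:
(2*(-27))*25 - 206 = -54*25 - 206 = -1350 - 206 = -1556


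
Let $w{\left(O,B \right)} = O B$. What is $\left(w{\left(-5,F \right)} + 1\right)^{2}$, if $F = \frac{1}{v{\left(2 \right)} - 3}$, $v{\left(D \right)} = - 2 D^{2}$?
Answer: $\frac{256}{121} \approx 2.1157$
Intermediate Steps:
$F = - \frac{1}{11}$ ($F = \frac{1}{- 2 \cdot 2^{2} - 3} = \frac{1}{\left(-2\right) 4 - 3} = \frac{1}{-8 - 3} = \frac{1}{-11} = - \frac{1}{11} \approx -0.090909$)
$w{\left(O,B \right)} = B O$
$\left(w{\left(-5,F \right)} + 1\right)^{2} = \left(\left(- \frac{1}{11}\right) \left(-5\right) + 1\right)^{2} = \left(\frac{5}{11} + 1\right)^{2} = \left(\frac{16}{11}\right)^{2} = \frac{256}{121}$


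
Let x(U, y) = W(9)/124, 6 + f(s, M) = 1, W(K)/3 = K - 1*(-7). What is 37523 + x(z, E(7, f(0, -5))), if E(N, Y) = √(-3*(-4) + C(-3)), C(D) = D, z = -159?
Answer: 1163225/31 ≈ 37523.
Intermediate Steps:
W(K) = 21 + 3*K (W(K) = 3*(K - 1*(-7)) = 3*(K + 7) = 3*(7 + K) = 21 + 3*K)
f(s, M) = -5 (f(s, M) = -6 + 1 = -5)
E(N, Y) = 3 (E(N, Y) = √(-3*(-4) - 3) = √(12 - 3) = √9 = 3)
x(U, y) = 12/31 (x(U, y) = (21 + 3*9)/124 = (21 + 27)*(1/124) = 48*(1/124) = 12/31)
37523 + x(z, E(7, f(0, -5))) = 37523 + 12/31 = 1163225/31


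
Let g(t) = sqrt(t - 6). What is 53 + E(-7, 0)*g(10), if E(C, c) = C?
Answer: 39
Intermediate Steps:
g(t) = sqrt(-6 + t)
53 + E(-7, 0)*g(10) = 53 - 7*sqrt(-6 + 10) = 53 - 7*sqrt(4) = 53 - 7*2 = 53 - 14 = 39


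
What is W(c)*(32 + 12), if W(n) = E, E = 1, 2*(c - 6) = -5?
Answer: 44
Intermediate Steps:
c = 7/2 (c = 6 + (1/2)*(-5) = 6 - 5/2 = 7/2 ≈ 3.5000)
W(n) = 1
W(c)*(32 + 12) = 1*(32 + 12) = 1*44 = 44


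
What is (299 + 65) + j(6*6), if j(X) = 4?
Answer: 368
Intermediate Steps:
(299 + 65) + j(6*6) = (299 + 65) + 4 = 364 + 4 = 368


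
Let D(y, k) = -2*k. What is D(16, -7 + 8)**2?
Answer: 4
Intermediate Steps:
D(16, -7 + 8)**2 = (-2*(-7 + 8))**2 = (-2*1)**2 = (-2)**2 = 4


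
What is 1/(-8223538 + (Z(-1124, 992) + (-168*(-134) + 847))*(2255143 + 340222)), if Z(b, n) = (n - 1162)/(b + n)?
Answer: 66/4000936500827 ≈ 1.6496e-11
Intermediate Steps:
Z(b, n) = (-1162 + n)/(b + n)
1/(-8223538 + (Z(-1124, 992) + (-168*(-134) + 847))*(2255143 + 340222)) = 1/(-8223538 + ((-1162 + 992)/(-1124 + 992) + (-168*(-134) + 847))*(2255143 + 340222)) = 1/(-8223538 + (-170/(-132) + (22512 + 847))*2595365) = 1/(-8223538 + (-1/132*(-170) + 23359)*2595365) = 1/(-8223538 + (85/66 + 23359)*2595365) = 1/(-8223538 + (1541779/66)*2595365) = 1/(-8223538 + 4001479254335/66) = 1/(4000936500827/66) = 66/4000936500827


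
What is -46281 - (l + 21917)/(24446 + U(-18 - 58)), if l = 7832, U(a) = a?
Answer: -1127897719/24370 ≈ -46282.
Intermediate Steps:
-46281 - (l + 21917)/(24446 + U(-18 - 58)) = -46281 - (7832 + 21917)/(24446 + (-18 - 58)) = -46281 - 29749/(24446 - 76) = -46281 - 29749/24370 = -1127897719/24370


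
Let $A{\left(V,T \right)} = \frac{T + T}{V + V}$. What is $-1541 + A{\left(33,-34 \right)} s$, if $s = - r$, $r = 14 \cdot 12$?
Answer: $- \frac{15047}{11} \approx -1367.9$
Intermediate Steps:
$r = 168$
$s = -168$ ($s = \left(-1\right) 168 = -168$)
$A{\left(V,T \right)} = \frac{T}{V}$ ($A{\left(V,T \right)} = \frac{2 T}{2 V} = 2 T \frac{1}{2 V} = \frac{T}{V}$)
$-1541 + A{\left(33,-34 \right)} s = -1541 + - \frac{34}{33} \left(-168\right) = -1541 + \left(-34\right) \frac{1}{33} \left(-168\right) = -1541 - - \frac{1904}{11} = -1541 + \frac{1904}{11} = - \frac{15047}{11}$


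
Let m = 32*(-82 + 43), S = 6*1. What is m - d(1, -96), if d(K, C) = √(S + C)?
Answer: -1248 - 3*I*√10 ≈ -1248.0 - 9.4868*I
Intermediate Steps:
S = 6
m = -1248 (m = 32*(-39) = -1248)
d(K, C) = √(6 + C)
m - d(1, -96) = -1248 - √(6 - 96) = -1248 - √(-90) = -1248 - 3*I*√10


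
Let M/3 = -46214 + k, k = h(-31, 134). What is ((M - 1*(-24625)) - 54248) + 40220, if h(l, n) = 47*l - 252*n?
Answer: -233720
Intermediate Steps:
h(l, n) = -252*n + 47*l
k = -35225 (k = -252*134 + 47*(-31) = -33768 - 1457 = -35225)
M = -244317 (M = 3*(-46214 - 35225) = 3*(-81439) = -244317)
((M - 1*(-24625)) - 54248) + 40220 = ((-244317 - 1*(-24625)) - 54248) + 40220 = ((-244317 + 24625) - 54248) + 40220 = (-219692 - 54248) + 40220 = -273940 + 40220 = -233720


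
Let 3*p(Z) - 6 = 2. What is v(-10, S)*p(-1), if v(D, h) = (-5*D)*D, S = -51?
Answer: -4000/3 ≈ -1333.3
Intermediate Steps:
p(Z) = 8/3 (p(Z) = 2 + (⅓)*2 = 2 + ⅔ = 8/3)
v(D, h) = -5*D²
v(-10, S)*p(-1) = -5*(-10)²*(8/3) = -5*100*(8/3) = -500*8/3 = -4000/3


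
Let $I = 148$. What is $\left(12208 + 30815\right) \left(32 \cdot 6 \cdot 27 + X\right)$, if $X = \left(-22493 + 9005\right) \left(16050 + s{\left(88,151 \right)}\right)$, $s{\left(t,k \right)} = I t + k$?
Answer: $-16958875665168$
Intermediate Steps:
$s{\left(t,k \right)} = k + 148 t$ ($s{\left(t,k \right)} = 148 t + k = k + 148 t$)
$X = -394186800$ ($X = \left(-22493 + 9005\right) \left(16050 + \left(151 + 148 \cdot 88\right)\right) = - 13488 \left(16050 + \left(151 + 13024\right)\right) = - 13488 \left(16050 + 13175\right) = \left(-13488\right) 29225 = -394186800$)
$\left(12208 + 30815\right) \left(32 \cdot 6 \cdot 27 + X\right) = \left(12208 + 30815\right) \left(32 \cdot 6 \cdot 27 - 394186800\right) = 43023 \left(192 \cdot 27 - 394186800\right) = 43023 \left(5184 - 394186800\right) = 43023 \left(-394181616\right) = -16958875665168$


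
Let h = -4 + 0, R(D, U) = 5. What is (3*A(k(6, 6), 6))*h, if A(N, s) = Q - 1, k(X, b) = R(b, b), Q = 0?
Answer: 12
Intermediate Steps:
h = -4
k(X, b) = 5
A(N, s) = -1 (A(N, s) = 0 - 1 = -1)
(3*A(k(6, 6), 6))*h = (3*(-1))*(-4) = -3*(-4) = 12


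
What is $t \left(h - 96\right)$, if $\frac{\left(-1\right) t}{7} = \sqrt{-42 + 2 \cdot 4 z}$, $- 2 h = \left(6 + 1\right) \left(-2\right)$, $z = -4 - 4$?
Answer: $623 i \sqrt{106} \approx 6414.2 i$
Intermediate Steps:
$z = -8$
$h = 7$ ($h = - \frac{\left(6 + 1\right) \left(-2\right)}{2} = - \frac{7 \left(-2\right)}{2} = \left(- \frac{1}{2}\right) \left(-14\right) = 7$)
$t = - 7 i \sqrt{106}$ ($t = - 7 \sqrt{-42 + 2 \cdot 4 \left(-8\right)} = - 7 \sqrt{-42 + 8 \left(-8\right)} = - 7 \sqrt{-42 - 64} = - 7 \sqrt{-106} = - 7 i \sqrt{106} \approx - 72.069 i$)
$t \left(h - 96\right) = - 7 i \sqrt{106} \left(7 - 96\right) = - 7 i \sqrt{106} \left(-89\right) = 623 i \sqrt{106}$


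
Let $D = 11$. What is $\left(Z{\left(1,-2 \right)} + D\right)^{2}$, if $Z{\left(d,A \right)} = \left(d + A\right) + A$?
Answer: $64$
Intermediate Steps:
$Z{\left(d,A \right)} = d + 2 A$ ($Z{\left(d,A \right)} = \left(A + d\right) + A = d + 2 A$)
$\left(Z{\left(1,-2 \right)} + D\right)^{2} = \left(\left(1 + 2 \left(-2\right)\right) + 11\right)^{2} = \left(\left(1 - 4\right) + 11\right)^{2} = \left(-3 + 11\right)^{2} = 8^{2} = 64$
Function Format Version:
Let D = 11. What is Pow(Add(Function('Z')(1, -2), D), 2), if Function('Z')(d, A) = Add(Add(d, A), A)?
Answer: 64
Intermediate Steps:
Function('Z')(d, A) = Add(d, Mul(2, A)) (Function('Z')(d, A) = Add(Add(A, d), A) = Add(d, Mul(2, A)))
Pow(Add(Function('Z')(1, -2), D), 2) = Pow(Add(Add(1, Mul(2, -2)), 11), 2) = Pow(Add(Add(1, -4), 11), 2) = Pow(Add(-3, 11), 2) = Pow(8, 2) = 64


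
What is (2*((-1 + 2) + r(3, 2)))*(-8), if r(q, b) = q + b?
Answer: -96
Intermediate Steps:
r(q, b) = b + q
(2*((-1 + 2) + r(3, 2)))*(-8) = (2*((-1 + 2) + (2 + 3)))*(-8) = (2*(1 + 5))*(-8) = (2*6)*(-8) = 12*(-8) = -96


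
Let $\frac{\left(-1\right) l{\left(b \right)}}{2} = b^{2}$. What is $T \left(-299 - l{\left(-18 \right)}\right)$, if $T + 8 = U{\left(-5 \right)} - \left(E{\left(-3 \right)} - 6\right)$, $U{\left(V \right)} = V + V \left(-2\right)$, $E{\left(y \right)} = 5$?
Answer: $-698$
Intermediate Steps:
$l{\left(b \right)} = - 2 b^{2}$
$U{\left(V \right)} = - V$ ($U{\left(V \right)} = V - 2 V = - V$)
$T = -2$ ($T = -8 - -6 = -8 + \left(5 - \left(5 - 6\right)\right) = -8 + \left(5 - -1\right) = -8 + \left(5 + 1\right) = -8 + 6 = -2$)
$T \left(-299 - l{\left(-18 \right)}\right) = - 2 \left(-299 - - 2 \left(-18\right)^{2}\right) = - 2 \left(-299 - \left(-2\right) 324\right) = - 2 \left(-299 - -648\right) = - 2 \left(-299 + 648\right) = \left(-2\right) 349 = -698$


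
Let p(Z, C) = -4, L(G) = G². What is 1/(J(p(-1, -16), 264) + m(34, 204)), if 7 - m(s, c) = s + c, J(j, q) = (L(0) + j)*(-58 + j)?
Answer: 1/17 ≈ 0.058824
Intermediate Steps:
J(j, q) = j*(-58 + j) (J(j, q) = (0² + j)*(-58 + j) = (0 + j)*(-58 + j) = j*(-58 + j))
m(s, c) = 7 - c - s (m(s, c) = 7 - (s + c) = 7 - (c + s) = 7 + (-c - s) = 7 - c - s)
1/(J(p(-1, -16), 264) + m(34, 204)) = 1/(-4*(-58 - 4) + (7 - 1*204 - 1*34)) = 1/(-4*(-62) + (7 - 204 - 34)) = 1/(248 - 231) = 1/17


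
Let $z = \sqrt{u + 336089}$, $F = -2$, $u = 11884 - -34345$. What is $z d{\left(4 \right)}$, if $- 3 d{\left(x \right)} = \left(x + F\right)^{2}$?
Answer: $- \frac{4 \sqrt{382318}}{3} \approx -824.42$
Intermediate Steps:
$u = 46229$ ($u = 11884 + 34345 = 46229$)
$d{\left(x \right)} = - \frac{\left(-2 + x\right)^{2}}{3}$ ($d{\left(x \right)} = - \frac{\left(x - 2\right)^{2}}{3} = - \frac{\left(-2 + x\right)^{2}}{3}$)
$z = \sqrt{382318}$ ($z = \sqrt{46229 + 336089} = \sqrt{382318} \approx 618.32$)
$z d{\left(4 \right)} = \sqrt{382318} \left(- \frac{\left(-2 + 4\right)^{2}}{3}\right) = \sqrt{382318} \left(- \frac{2^{2}}{3}\right) = \sqrt{382318} \left(\left(- \frac{1}{3}\right) 4\right) = \sqrt{382318} \left(- \frac{4}{3}\right) = - \frac{4 \sqrt{382318}}{3}$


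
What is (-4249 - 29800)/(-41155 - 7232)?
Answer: 34049/48387 ≈ 0.70368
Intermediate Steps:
(-4249 - 29800)/(-41155 - 7232) = -34049/(-48387) = -34049*(-1/48387) = 34049/48387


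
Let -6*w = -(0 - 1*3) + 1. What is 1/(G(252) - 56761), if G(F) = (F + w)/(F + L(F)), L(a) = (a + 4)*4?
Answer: -66/3746213 ≈ -1.7618e-5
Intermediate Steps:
L(a) = 16 + 4*a (L(a) = (4 + a)*4 = 16 + 4*a)
w = -⅔ (w = -(-(0 - 1*3) + 1)/6 = -(-(0 - 3) + 1)/6 = -(-1*(-3) + 1)/6 = -(3 + 1)/6 = -⅙*4 = -⅔ ≈ -0.66667)
G(F) = (-⅔ + F)/(16 + 5*F) (G(F) = (F - ⅔)/(F + (16 + 4*F)) = (-⅔ + F)/(16 + 5*F))
1/(G(252) - 56761) = 1/((-2 + 3*252)/(3*(16 + 5*252)) - 56761) = 1/((-2 + 756)/(3*(16 + 1260)) - 56761) = 1/((⅓)*754/1276 - 56761) = 1/((⅓)*(1/1276)*754 - 56761) = 1/(13/66 - 56761) = 1/(-3746213/66) = -66/3746213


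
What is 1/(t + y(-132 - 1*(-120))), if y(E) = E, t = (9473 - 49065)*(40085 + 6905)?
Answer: -1/1860428092 ≈ -5.3751e-10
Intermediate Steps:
t = -1860428080 (t = -39592*46990 = -1860428080)
1/(t + y(-132 - 1*(-120))) = 1/(-1860428080 + (-132 - 1*(-120))) = 1/(-1860428080 + (-132 + 120)) = 1/(-1860428080 - 12) = 1/(-1860428092) = -1/1860428092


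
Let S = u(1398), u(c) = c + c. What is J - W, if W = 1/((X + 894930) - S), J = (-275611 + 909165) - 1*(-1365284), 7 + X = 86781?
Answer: 1956678508903/978908 ≈ 1.9988e+6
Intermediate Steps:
X = 86774 (X = -7 + 86781 = 86774)
u(c) = 2*c
S = 2796 (S = 2*1398 = 2796)
J = 1998838 (J = 633554 + 1365284 = 1998838)
W = 1/978908 (W = 1/((86774 + 894930) - 1*2796) = 1/(981704 - 2796) = 1/978908 ≈ 1.0215e-6)
J - W = 1998838 - 1*1/978908 = 1998838 - 1/978908 = 1956678508903/978908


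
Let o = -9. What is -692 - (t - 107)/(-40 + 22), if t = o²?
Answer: -6241/9 ≈ -693.44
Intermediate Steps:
t = 81 (t = (-9)² = 81)
-692 - (t - 107)/(-40 + 22) = -692 - (81 - 107)/(-40 + 22) = -692 - (-26)/(-18) = -692 - (-1)*(-26)/18 = -692 - 1*13/9 = -692 - 13/9 = -6241/9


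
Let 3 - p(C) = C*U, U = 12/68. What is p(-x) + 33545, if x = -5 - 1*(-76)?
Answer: 570529/17 ≈ 33561.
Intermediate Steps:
x = 71 (x = -5 + 76 = 71)
U = 3/17 (U = 12*(1/68) = 3/17 ≈ 0.17647)
p(C) = 3 - 3*C/17 (p(C) = 3 - C*3/17 = 3 - 3*C/17)
p(-x) + 33545 = (3 - (-3)*71/17) + 33545 = (3 - 3/17*(-71)) + 33545 = (3 + 213/17) + 33545 = 264/17 + 33545 = 570529/17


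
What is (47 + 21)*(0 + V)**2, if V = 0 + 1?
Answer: 68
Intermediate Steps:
V = 1
(47 + 21)*(0 + V)**2 = (47 + 21)*(0 + 1)**2 = 68*1**2 = 68*1 = 68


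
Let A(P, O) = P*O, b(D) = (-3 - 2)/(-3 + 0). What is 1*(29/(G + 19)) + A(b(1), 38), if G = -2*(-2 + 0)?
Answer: 4457/69 ≈ 64.594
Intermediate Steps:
b(D) = 5/3 (b(D) = -5/(-3) = -5*(-⅓) = 5/3)
G = 4 (G = -2*(-2) = 4)
A(P, O) = O*P
1*(29/(G + 19)) + A(b(1), 38) = 1*(29/(4 + 19)) + 38*(5/3) = 1*(29/23) + 190/3 = 29/23 + 190/3 = 4457/69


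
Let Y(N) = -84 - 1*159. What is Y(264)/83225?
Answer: -243/83225 ≈ -0.0029198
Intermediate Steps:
Y(N) = -243 (Y(N) = -84 - 159 = -243)
Y(264)/83225 = -243/83225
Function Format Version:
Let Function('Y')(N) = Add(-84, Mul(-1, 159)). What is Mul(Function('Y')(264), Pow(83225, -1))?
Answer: Rational(-243, 83225) ≈ -0.0029198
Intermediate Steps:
Function('Y')(N) = -243 (Function('Y')(N) = Add(-84, -159) = -243)
Mul(Function('Y')(264), Pow(83225, -1)) = Mul(-243, Pow(83225, -1)) = Mul(-243, Rational(1, 83225)) = Rational(-243, 83225)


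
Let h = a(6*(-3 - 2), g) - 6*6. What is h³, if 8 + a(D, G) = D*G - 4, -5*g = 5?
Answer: -5832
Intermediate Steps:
g = -1 (g = -⅕*5 = -1)
a(D, G) = -12 + D*G (a(D, G) = -8 + (D*G - 4) = -8 + (-4 + D*G) = -12 + D*G)
h = -18 (h = (-12 + (6*(-3 - 2))*(-1)) - 6*6 = (-12 + (6*(-5))*(-1)) - 36 = (-12 - 30*(-1)) - 36 = (-12 + 30) - 36 = 18 - 36 = -18)
h³ = (-18)³ = -5832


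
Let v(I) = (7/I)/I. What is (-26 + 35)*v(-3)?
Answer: 7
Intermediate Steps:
v(I) = 7/I**2
(-26 + 35)*v(-3) = (-26 + 35)*(7/(-3)**2) = 9*(7*(1/9)) = 9*(7/9) = 7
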